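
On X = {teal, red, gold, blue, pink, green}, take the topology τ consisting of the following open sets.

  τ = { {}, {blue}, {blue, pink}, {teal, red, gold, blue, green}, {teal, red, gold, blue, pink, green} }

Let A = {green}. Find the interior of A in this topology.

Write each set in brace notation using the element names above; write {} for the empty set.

opens ⊆ A: {}; union → int = {}

{}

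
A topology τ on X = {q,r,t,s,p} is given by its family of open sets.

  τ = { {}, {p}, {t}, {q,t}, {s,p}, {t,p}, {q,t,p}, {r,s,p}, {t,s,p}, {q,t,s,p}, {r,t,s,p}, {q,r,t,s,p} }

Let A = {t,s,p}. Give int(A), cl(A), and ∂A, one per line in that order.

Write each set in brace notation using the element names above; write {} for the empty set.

int(A) = {t,s,p}
cl(A)  = {q,r,t,s,p}
∂A     = {q,r}

interior: largest open inside A is {t,s,p} (from {}, {t}, {p}, {s,p}, {t,p}, {t,s,p})
cl via duality: int({q,r}) = {}, so X∖{} = {q,r,t,s,p}
cl∖int = {q,r}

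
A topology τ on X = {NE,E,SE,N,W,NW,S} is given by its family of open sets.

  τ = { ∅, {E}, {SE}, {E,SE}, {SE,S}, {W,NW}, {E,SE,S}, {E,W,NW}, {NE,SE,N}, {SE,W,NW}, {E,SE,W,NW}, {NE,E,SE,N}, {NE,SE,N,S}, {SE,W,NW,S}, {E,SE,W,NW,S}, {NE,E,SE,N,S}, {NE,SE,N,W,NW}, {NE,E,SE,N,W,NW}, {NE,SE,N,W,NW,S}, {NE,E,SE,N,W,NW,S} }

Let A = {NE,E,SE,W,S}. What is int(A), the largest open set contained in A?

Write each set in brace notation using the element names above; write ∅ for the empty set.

interior: largest open inside A is {E,SE,S} (from ∅, {E}, {SE}, {E,SE}, {SE,S}, {E,SE,S})

{E,SE,S}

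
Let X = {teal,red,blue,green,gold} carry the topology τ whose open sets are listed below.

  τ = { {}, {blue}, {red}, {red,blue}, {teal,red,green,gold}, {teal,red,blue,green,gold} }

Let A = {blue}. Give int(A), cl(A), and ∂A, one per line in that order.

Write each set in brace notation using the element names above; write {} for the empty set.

int(A) = {blue}
cl(A)  = {blue}
∂A     = {}

U open, U⊆A: {}, {blue}. int(A) = ⋃ = {blue}
X∖A={teal,red,green,gold}, int(X∖A)={teal,red,green,gold}, hence cl(A)={blue}
∂A: remove int from cl → {}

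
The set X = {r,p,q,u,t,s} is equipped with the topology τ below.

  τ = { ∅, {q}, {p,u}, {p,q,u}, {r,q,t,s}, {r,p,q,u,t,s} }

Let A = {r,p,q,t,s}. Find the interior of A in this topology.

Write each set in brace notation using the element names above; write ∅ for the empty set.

opens ⊆ A: ∅, {q}, {r,q,t,s}; union → int = {r,q,t,s}

{r,q,t,s}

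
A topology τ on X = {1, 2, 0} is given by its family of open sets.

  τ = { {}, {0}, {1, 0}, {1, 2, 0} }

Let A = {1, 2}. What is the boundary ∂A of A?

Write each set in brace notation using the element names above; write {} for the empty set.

opens ⊆ A: {}; union → int = {}
complement {0}; its interior {0}; cl(A) = X∖{0} = {1, 2}
boundary = {1, 2} ∖ {} = {1, 2}

{1, 2}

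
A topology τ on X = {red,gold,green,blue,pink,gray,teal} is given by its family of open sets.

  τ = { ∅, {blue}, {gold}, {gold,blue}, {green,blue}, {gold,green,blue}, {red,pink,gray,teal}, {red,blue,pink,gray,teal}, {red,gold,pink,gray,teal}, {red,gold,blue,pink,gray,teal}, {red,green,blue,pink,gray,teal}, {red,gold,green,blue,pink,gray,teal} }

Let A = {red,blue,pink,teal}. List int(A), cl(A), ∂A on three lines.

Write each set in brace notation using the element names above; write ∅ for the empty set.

interior: largest open inside A is {blue} (from ∅, {blue})
cl via duality: int({gold,green,gray}) = {gold}, so X∖{gold} = {red,green,blue,pink,gray,teal}
cl∖int = {red,green,pink,gray,teal}

int(A) = {blue}
cl(A)  = {red,green,blue,pink,gray,teal}
∂A     = {red,green,pink,gray,teal}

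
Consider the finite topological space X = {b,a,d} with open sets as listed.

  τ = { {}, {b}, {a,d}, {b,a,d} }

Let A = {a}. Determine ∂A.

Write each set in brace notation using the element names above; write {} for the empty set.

{a,d}

interior: largest open inside A is {} (from {})
cl via duality: int({b,d}) = {b}, so X∖{b} = {a,d}
cl∖int = {a,d}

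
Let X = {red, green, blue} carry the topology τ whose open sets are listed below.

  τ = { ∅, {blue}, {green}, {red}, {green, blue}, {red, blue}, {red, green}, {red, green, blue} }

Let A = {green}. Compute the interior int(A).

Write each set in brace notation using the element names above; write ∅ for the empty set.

{green}

opens ⊆ A: ∅, {green}; union → int = {green}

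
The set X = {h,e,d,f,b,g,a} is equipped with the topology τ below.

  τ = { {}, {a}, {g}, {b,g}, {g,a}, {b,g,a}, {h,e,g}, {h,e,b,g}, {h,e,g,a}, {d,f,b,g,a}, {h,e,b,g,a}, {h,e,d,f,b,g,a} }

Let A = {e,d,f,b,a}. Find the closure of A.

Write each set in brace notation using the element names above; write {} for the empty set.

closure: X∖int(X∖A) = X∖{g} = {h,e,d,f,b,a}

{h,e,d,f,b,a}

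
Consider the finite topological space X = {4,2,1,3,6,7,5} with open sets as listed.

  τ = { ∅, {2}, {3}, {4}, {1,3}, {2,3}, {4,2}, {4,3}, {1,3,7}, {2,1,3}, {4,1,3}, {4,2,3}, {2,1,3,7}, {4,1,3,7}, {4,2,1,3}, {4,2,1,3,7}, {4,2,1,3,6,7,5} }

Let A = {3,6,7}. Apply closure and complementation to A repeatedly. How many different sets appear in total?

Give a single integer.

cl via duality: int({4,2,1,5}) = {4,2}, so X∖{4,2} = {1,3,6,7,5}
Write k for closure, c for complement:
  1. A     = {3,6,7}
  2. kA    = {1,3,6,7,5}
  3. cA    = {4,2,1,5}
  4. ckA   = {4,2}
  5. kcA   = {4,2,1,6,7,5}
  6. kckA  = {4,2,6,5}
  7. ckcA  = {3}
  8. ckckA = {1,3,7}
applying k or c yields no new set

8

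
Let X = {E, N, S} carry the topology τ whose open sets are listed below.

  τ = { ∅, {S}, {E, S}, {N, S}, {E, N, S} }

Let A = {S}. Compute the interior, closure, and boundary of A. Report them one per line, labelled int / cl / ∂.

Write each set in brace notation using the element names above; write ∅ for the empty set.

U open, U⊆A: ∅, {S}. int(A) = ⋃ = {S}
X∖A={E, N}, int(X∖A)=∅, hence cl(A)={E, N, S}
∂A: remove int from cl → {E, N}

int(A) = {S}
cl(A)  = {E, N, S}
∂A     = {E, N}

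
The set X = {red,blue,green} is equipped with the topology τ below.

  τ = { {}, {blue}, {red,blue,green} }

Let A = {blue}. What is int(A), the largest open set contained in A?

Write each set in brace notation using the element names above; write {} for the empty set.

U open, U⊆A: {}, {blue}. int(A) = ⋃ = {blue}

{blue}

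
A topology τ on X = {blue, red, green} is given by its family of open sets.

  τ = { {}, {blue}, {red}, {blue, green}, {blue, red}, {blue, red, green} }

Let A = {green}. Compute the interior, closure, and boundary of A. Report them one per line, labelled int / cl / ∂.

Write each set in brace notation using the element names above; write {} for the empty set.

opens ⊆ A: {}; union → int = {}
complement {blue, red}; its interior {blue, red}; cl(A) = X∖{blue, red} = {green}
boundary = {green} ∖ {} = {green}

int(A) = {}
cl(A)  = {green}
∂A     = {green}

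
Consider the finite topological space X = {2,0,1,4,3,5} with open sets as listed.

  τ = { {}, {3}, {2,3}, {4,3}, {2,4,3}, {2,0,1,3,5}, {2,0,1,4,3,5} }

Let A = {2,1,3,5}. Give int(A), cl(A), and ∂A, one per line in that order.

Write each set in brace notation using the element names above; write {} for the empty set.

int(A) = {2,3}
cl(A)  = {2,0,1,4,3,5}
∂A     = {0,1,4,5}

U open, U⊆A: {}, {3}, {2,3}. int(A) = ⋃ = {2,3}
X∖A={0,4}, int(X∖A)={}, hence cl(A)={2,0,1,4,3,5}
∂A: remove int from cl → {0,1,4,5}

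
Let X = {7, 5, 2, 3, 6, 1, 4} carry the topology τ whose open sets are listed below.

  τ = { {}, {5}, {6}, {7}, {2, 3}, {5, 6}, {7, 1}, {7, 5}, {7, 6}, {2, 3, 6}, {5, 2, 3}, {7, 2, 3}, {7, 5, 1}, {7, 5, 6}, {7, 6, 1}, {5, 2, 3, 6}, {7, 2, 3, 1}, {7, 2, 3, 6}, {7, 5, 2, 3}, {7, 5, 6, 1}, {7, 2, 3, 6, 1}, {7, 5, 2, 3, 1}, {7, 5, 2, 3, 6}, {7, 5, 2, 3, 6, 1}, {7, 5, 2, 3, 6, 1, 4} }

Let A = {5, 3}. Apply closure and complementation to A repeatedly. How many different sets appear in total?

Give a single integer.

cl via duality: int({7, 2, 6, 1, 4}) = {7, 6, 1}, so X∖{7, 6, 1} = {5, 2, 3, 4}
Write k for closure, c for complement:
  1. A     = {5, 3}
  2. kA    = {5, 2, 3, 4}
  3. cA    = {7, 2, 6, 1, 4}
  4. ckA   = {7, 6, 1}
  5. kcA   = {7, 2, 3, 6, 1, 4}
  6. kckA  = {7, 6, 1, 4}
  7. ckcA  = {5}
  8. ckckA = {5, 2, 3}
  9. kckcA = {5, 4}
  10. ckckcA = {7, 2, 3, 6, 1}
applying k or c yields no new set

10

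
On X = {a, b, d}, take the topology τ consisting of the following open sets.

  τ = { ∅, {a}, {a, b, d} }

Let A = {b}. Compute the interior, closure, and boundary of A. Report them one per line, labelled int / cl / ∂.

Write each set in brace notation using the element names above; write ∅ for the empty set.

int(A) = ∅
cl(A)  = {b, d}
∂A     = {b, d}

open subsets of A: ∅; so int(A) = ∅
closure: X∖int(X∖A) = X∖{a} = {b, d}
∂A = {b, d} minus ∅ = {b, d}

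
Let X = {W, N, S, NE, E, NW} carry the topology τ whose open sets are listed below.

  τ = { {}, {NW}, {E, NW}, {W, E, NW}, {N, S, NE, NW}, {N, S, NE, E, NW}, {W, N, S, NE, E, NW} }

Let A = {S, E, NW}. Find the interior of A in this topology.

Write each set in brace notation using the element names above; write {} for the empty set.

{E, NW}

interior: largest open inside A is {E, NW} (from {}, {NW}, {E, NW})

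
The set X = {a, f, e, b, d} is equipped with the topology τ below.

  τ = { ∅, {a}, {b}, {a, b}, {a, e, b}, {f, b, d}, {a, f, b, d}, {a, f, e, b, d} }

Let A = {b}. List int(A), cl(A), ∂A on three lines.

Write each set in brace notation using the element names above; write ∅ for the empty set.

U open, U⊆A: ∅, {b}. int(A) = ⋃ = {b}
X∖A={a, f, e, d}, int(X∖A)={a}, hence cl(A)={f, e, b, d}
∂A: remove int from cl → {f, e, d}

int(A) = {b}
cl(A)  = {f, e, b, d}
∂A     = {f, e, d}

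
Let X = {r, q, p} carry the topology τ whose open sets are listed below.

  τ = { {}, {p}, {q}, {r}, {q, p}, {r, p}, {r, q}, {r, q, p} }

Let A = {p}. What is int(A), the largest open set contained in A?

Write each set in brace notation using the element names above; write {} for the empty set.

{p}

open subsets of A: {}, {p}; so int(A) = {p}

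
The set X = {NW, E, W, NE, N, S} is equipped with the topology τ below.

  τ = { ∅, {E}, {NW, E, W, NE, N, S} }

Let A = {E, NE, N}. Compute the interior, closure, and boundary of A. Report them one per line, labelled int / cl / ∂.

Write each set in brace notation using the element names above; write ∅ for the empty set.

interior: largest open inside A is {E} (from ∅, {E})
cl via duality: int({NW, W, S}) = ∅, so X∖∅ = {NW, E, W, NE, N, S}
cl∖int = {NW, W, NE, N, S}

int(A) = {E}
cl(A)  = {NW, E, W, NE, N, S}
∂A     = {NW, W, NE, N, S}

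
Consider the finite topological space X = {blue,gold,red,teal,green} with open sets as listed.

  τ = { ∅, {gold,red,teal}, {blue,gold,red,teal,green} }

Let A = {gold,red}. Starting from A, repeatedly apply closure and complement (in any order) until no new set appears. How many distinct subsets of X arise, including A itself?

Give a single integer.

4

complement {blue,teal,green}; its interior ∅; cl(A) = X∖∅ = {blue,gold,red,teal,green}
With k = closure, c = complement:
  1. A     = {gold,red}
  2. kA    = {blue,gold,red,teal,green}
  3. cA    = {blue,teal,green}
  4. ckA   = ∅
k, c of each give nothing new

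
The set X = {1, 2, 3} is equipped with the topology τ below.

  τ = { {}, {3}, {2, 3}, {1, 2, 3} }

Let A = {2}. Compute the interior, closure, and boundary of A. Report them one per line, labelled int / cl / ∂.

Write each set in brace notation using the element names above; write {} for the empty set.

int(A) = {}
cl(A)  = {1, 2}
∂A     = {1, 2}

U open, U⊆A: {}. int(A) = ⋃ = {}
X∖A={1, 3}, int(X∖A)={3}, hence cl(A)={1, 2}
∂A: remove int from cl → {1, 2}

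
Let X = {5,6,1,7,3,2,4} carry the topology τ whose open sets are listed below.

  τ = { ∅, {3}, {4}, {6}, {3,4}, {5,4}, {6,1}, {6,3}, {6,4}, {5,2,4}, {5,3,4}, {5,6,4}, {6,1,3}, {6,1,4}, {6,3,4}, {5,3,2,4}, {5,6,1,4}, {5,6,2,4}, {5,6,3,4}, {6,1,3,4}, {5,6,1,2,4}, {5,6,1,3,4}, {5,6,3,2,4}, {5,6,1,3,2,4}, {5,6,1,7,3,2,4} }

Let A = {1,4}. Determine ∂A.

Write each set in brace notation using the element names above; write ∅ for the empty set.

{5,1,7,2}

interior: largest open inside A is {4} (from ∅, {4})
cl via duality: int({5,6,7,3,2}) = {6,3}, so X∖{6,3} = {5,1,7,2,4}
cl∖int = {5,1,7,2}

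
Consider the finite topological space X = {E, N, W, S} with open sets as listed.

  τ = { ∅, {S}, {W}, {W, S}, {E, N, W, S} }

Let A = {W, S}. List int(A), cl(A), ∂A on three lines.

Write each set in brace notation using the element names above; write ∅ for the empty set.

U open, U⊆A: ∅, {W}, {S}, {W, S}. int(A) = ⋃ = {W, S}
X∖A={E, N}, int(X∖A)=∅, hence cl(A)={E, N, W, S}
∂A: remove int from cl → {E, N}

int(A) = {W, S}
cl(A)  = {E, N, W, S}
∂A     = {E, N}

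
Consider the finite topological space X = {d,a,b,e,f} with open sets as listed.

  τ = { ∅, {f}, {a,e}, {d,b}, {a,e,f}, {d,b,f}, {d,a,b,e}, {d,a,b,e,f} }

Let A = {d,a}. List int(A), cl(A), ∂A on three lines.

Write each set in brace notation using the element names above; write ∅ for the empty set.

U open, U⊆A: ∅. int(A) = ⋃ = ∅
X∖A={b,e,f}, int(X∖A)={f}, hence cl(A)={d,a,b,e}
∂A: remove int from cl → {d,a,b,e}

int(A) = ∅
cl(A)  = {d,a,b,e}
∂A     = {d,a,b,e}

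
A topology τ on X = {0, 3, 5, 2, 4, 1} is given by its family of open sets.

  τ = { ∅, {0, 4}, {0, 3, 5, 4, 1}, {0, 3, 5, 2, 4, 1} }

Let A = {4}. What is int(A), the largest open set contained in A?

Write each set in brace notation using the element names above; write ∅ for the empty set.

∅

open subsets of A: ∅; so int(A) = ∅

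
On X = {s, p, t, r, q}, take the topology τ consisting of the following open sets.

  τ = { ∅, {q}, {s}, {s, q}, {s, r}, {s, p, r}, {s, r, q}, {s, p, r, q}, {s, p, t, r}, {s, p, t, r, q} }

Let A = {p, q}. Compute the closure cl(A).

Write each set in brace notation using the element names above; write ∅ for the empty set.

closure: X∖int(X∖A) = X∖{s, r} = {p, t, q}

{p, t, q}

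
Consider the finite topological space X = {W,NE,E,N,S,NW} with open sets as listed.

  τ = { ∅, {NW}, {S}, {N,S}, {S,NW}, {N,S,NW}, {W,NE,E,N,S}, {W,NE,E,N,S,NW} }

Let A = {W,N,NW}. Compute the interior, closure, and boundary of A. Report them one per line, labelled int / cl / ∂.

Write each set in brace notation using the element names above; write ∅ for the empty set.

open subsets of A: ∅, {NW}; so int(A) = {NW}
closure: X∖int(X∖A) = X∖{S} = {W,NE,E,N,NW}
∂A = {W,NE,E,N,NW} minus {NW} = {W,NE,E,N}

int(A) = {NW}
cl(A)  = {W,NE,E,N,NW}
∂A     = {W,NE,E,N}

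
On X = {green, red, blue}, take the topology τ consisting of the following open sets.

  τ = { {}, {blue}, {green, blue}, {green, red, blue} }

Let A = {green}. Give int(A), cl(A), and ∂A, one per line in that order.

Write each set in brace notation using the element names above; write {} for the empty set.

opens ⊆ A: {}; union → int = {}
complement {red, blue}; its interior {blue}; cl(A) = X∖{blue} = {green, red}
boundary = {green, red} ∖ {} = {green, red}

int(A) = {}
cl(A)  = {green, red}
∂A     = {green, red}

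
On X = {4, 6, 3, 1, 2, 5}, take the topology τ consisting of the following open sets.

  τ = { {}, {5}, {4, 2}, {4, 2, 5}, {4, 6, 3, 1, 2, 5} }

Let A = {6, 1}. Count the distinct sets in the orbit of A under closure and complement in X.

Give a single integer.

6

closure: X∖int(X∖A) = X∖{4, 2, 5} = {6, 3, 1}
Let k=closure and c=complement:
  1. A     = {6, 1}
  2. kA    = {6, 3, 1}
  3. cA    = {4, 3, 2, 5}
  4. ckA   = {4, 2, 5}
  5. kcA   = {4, 6, 3, 1, 2, 5}
  6. ckcA  = {}
— saturated at 6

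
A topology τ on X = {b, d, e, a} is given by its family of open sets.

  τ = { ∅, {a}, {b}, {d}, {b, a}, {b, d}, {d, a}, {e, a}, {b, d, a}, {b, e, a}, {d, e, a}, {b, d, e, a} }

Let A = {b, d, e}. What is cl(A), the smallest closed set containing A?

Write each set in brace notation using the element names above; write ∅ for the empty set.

{b, d, e}

closure: X∖int(X∖A) = X∖{a} = {b, d, e}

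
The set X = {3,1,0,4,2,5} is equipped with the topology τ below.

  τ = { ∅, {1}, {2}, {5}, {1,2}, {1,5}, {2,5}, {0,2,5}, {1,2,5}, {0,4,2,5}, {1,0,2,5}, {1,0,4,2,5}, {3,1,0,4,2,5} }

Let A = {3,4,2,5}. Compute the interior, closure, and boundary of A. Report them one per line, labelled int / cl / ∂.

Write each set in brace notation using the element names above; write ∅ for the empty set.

open subsets of A: ∅, {2}, {5}, {2,5}; so int(A) = {2,5}
closure: X∖int(X∖A) = X∖{1} = {3,0,4,2,5}
∂A = {3,0,4,2,5} minus {2,5} = {3,0,4}

int(A) = {2,5}
cl(A)  = {3,0,4,2,5}
∂A     = {3,0,4}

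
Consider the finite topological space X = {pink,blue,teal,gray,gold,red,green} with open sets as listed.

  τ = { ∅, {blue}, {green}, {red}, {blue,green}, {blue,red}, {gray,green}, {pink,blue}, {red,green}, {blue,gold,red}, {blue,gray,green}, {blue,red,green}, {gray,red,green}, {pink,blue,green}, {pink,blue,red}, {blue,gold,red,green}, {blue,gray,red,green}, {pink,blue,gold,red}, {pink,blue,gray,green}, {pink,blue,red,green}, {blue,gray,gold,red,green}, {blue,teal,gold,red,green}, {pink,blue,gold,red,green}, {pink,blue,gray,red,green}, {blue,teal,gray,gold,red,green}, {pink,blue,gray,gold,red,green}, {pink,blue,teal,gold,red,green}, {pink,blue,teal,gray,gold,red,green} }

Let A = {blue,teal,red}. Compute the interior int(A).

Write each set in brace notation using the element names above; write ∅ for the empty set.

{blue,red}

open subsets of A: ∅, {red}, {blue}, {blue,red}; so int(A) = {blue,red}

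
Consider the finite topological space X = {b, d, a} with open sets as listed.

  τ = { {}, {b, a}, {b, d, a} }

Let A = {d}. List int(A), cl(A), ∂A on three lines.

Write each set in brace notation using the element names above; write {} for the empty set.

opens ⊆ A: {}; union → int = {}
complement {b, a}; its interior {b, a}; cl(A) = X∖{b, a} = {d}
boundary = {d} ∖ {} = {d}

int(A) = {}
cl(A)  = {d}
∂A     = {d}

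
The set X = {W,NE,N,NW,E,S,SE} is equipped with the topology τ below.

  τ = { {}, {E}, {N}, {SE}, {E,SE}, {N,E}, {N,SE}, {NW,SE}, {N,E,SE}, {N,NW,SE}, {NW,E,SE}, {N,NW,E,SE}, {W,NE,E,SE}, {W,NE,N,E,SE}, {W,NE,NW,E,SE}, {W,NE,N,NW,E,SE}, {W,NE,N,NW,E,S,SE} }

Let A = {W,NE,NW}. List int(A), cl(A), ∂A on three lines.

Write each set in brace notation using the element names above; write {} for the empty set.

int(A) = {}
cl(A)  = {W,NE,NW,S}
∂A     = {W,NE,NW,S}

open subsets of A: {}; so int(A) = {}
closure: X∖int(X∖A) = X∖{N,E,SE} = {W,NE,NW,S}
∂A = {W,NE,NW,S} minus {} = {W,NE,NW,S}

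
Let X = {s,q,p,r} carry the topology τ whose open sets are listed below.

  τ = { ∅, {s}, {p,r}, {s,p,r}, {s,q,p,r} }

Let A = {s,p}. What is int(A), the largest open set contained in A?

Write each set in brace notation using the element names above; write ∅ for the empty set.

open subsets of A: ∅, {s}; so int(A) = {s}

{s}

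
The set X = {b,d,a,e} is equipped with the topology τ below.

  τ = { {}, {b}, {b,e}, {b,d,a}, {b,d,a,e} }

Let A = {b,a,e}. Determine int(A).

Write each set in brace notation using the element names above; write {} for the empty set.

U open, U⊆A: {}, {b}, {b,e}. int(A) = ⋃ = {b,e}

{b,e}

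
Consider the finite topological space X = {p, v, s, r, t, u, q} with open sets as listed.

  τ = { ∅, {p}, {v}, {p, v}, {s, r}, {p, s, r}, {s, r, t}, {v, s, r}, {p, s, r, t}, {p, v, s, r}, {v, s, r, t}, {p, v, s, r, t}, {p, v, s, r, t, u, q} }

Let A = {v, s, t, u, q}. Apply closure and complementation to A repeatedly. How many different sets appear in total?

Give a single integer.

10

cl via duality: int({p, r}) = {p}, so X∖{p} = {v, s, r, t, u, q}
Write k for closure, c for complement:
  1. A     = {v, s, t, u, q}
  2. kA    = {v, s, r, t, u, q}
  3. cA    = {p, r}
  4. ckA   = {p}
  5. kcA   = {p, s, r, t, u, q}
  6. kckA  = {p, u, q}
  7. ckcA  = {v}
  8. ckckA = {v, s, r, t}
  9. kckcA = {v, u, q}
  10. ckckcA = {p, s, r, t}
applying k or c yields no new set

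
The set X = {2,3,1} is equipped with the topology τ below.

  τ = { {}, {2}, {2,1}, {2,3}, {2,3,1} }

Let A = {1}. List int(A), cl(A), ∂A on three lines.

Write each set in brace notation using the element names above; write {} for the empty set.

int(A) = {}
cl(A)  = {1}
∂A     = {1}

U open, U⊆A: {}. int(A) = ⋃ = {}
X∖A={2,3}, int(X∖A)={2,3}, hence cl(A)={1}
∂A: remove int from cl → {1}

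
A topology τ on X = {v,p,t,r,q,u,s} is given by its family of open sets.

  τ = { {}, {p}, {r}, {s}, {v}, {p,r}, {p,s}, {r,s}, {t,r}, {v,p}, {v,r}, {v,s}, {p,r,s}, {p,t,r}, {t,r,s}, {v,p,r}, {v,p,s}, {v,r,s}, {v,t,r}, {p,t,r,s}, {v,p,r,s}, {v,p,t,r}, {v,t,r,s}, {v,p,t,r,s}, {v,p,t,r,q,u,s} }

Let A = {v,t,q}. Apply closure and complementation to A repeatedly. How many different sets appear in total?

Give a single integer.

complement {p,r,u,s}; its interior {p,r,s}; cl(A) = X∖{p,r,s} = {v,t,q,u}
With k = closure, c = complement:
  1. A     = {v,t,q}
  2. kA    = {v,t,q,u}
  3. cA    = {p,r,u,s}
  4. ckA   = {p,r,s}
  5. kcA   = {p,t,r,q,u,s}
  6. ckcA  = {v}
  7. kckcA = {v,q,u}
  8. ckckcA = {p,t,r,s}
k, c of each give nothing new

8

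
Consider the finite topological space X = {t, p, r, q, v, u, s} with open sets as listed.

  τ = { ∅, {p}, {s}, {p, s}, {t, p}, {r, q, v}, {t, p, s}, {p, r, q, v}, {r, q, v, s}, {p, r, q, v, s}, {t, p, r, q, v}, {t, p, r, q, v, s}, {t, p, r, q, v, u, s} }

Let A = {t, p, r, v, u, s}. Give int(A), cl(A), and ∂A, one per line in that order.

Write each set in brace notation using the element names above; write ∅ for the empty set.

interior: largest open inside A is {t, p, s} (from ∅, {s}, {p}, {p, s}, {t, p}, {t, p, s})
cl via duality: int({q}) = ∅, so X∖∅ = {t, p, r, q, v, u, s}
cl∖int = {r, q, v, u}

int(A) = {t, p, s}
cl(A)  = {t, p, r, q, v, u, s}
∂A     = {r, q, v, u}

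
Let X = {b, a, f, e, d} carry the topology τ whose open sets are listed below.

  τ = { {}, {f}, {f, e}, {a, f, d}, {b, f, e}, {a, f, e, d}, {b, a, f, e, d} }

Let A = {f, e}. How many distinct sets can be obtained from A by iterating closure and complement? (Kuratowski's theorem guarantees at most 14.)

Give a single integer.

4

cl via duality: int({b, a, d}) = {}, so X∖{} = {b, a, f, e, d}
Write k for closure, c for complement:
  1. A     = {f, e}
  2. kA    = {b, a, f, e, d}
  3. cA    = {b, a, d}
  4. ckA   = {}
applying k or c yields no new set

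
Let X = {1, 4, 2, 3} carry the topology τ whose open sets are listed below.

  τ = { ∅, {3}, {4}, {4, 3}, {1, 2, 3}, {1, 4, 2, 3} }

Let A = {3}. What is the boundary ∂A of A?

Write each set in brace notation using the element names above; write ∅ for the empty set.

interior: largest open inside A is {3} (from ∅, {3})
cl via duality: int({1, 4, 2}) = {4}, so X∖{4} = {1, 2, 3}
cl∖int = {1, 2}

{1, 2}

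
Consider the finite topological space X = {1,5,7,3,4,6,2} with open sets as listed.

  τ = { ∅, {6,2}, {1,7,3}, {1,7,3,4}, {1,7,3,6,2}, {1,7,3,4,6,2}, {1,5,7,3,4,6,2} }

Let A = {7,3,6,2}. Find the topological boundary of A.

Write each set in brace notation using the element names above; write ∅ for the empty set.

open subsets of A: ∅, {6,2}; so int(A) = {6,2}
closure: X∖int(X∖A) = X∖∅ = {1,5,7,3,4,6,2}
∂A = {1,5,7,3,4,6,2} minus {6,2} = {1,5,7,3,4}

{1,5,7,3,4}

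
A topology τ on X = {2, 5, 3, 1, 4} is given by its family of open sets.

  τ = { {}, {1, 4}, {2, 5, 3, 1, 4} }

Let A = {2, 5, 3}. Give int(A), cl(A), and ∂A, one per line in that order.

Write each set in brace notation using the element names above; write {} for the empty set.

open subsets of A: {}; so int(A) = {}
closure: X∖int(X∖A) = X∖{1, 4} = {2, 5, 3}
∂A = {2, 5, 3} minus {} = {2, 5, 3}

int(A) = {}
cl(A)  = {2, 5, 3}
∂A     = {2, 5, 3}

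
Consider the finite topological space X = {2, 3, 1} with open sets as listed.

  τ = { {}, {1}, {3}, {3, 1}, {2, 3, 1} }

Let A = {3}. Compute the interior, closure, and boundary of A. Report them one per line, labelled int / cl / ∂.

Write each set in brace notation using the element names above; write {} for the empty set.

open subsets of A: {}, {3}; so int(A) = {3}
closure: X∖int(X∖A) = X∖{1} = {2, 3}
∂A = {2, 3} minus {3} = {2}

int(A) = {3}
cl(A)  = {2, 3}
∂A     = {2}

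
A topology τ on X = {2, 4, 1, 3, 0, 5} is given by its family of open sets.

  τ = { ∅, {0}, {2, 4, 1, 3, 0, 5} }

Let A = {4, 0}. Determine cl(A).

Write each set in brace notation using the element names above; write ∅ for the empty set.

{2, 4, 1, 3, 0, 5}

complement {2, 1, 3, 5}; its interior ∅; cl(A) = X∖∅ = {2, 4, 1, 3, 0, 5}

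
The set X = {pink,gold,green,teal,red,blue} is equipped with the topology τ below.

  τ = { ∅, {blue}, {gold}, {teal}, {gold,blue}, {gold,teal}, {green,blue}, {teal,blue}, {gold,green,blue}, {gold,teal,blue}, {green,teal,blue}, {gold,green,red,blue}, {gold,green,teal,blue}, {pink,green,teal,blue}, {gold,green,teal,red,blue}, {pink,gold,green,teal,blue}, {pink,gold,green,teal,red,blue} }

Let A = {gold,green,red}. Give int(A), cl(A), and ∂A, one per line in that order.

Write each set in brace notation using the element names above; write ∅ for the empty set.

U open, U⊆A: ∅, {gold}. int(A) = ⋃ = {gold}
X∖A={pink,teal,blue}, int(X∖A)={teal,blue}, hence cl(A)={pink,gold,green,red}
∂A: remove int from cl → {pink,green,red}

int(A) = {gold}
cl(A)  = {pink,gold,green,red}
∂A     = {pink,green,red}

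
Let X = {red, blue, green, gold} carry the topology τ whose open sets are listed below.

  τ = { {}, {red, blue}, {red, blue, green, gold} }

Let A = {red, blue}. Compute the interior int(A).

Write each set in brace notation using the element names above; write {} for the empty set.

open subsets of A: {}, {red, blue}; so int(A) = {red, blue}

{red, blue}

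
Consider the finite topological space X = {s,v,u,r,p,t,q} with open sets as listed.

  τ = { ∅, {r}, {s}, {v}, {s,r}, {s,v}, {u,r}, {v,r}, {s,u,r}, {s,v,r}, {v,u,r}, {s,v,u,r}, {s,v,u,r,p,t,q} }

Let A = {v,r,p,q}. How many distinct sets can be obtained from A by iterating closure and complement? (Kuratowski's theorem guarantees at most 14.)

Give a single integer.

cl via duality: int({s,u,t}) = {s}, so X∖{s} = {v,u,r,p,t,q}
Write k for closure, c for complement:
  1. A     = {v,r,p,q}
  2. kA    = {v,u,r,p,t,q}
  3. cA    = {s,u,t}
  4. ckA   = {s}
  5. kcA   = {s,u,p,t,q}
  6. kckA  = {s,p,t,q}
  7. ckcA  = {v,r}
  8. ckckA = {v,u,r}
applying k or c yields no new set

8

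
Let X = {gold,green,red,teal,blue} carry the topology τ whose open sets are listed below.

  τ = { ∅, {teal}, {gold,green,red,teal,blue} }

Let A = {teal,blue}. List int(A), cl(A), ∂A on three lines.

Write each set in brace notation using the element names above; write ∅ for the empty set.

int(A) = {teal}
cl(A)  = {gold,green,red,teal,blue}
∂A     = {gold,green,red,blue}

interior: largest open inside A is {teal} (from ∅, {teal})
cl via duality: int({gold,green,red}) = ∅, so X∖∅ = {gold,green,red,teal,blue}
cl∖int = {gold,green,red,blue}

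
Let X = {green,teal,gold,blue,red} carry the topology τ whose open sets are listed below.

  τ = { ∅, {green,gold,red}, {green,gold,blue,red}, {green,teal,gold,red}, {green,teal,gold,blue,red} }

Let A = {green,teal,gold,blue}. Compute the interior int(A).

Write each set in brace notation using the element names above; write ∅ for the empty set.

∅

open subsets of A: ∅; so int(A) = ∅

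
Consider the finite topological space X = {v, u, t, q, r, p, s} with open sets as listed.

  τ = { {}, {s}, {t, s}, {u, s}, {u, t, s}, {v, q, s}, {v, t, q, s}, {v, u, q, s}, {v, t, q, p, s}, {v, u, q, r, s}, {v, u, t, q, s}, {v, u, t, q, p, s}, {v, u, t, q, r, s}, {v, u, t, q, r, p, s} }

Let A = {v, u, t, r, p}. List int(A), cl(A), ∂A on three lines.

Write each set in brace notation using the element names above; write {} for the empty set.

U open, U⊆A: {}. int(A) = ⋃ = {}
X∖A={q, s}, int(X∖A)={s}, hence cl(A)={v, u, t, q, r, p}
∂A: remove int from cl → {v, u, t, q, r, p}

int(A) = {}
cl(A)  = {v, u, t, q, r, p}
∂A     = {v, u, t, q, r, p}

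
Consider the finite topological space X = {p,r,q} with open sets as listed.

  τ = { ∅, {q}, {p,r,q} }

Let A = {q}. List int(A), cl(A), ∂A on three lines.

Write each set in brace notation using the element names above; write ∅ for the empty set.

interior: largest open inside A is {q} (from ∅, {q})
cl via duality: int({p,r}) = ∅, so X∖∅ = {p,r,q}
cl∖int = {p,r}

int(A) = {q}
cl(A)  = {p,r,q}
∂A     = {p,r}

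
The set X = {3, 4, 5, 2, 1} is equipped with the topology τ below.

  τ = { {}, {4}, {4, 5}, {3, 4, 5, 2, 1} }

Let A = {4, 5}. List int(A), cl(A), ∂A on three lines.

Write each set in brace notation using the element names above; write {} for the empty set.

int(A) = {4, 5}
cl(A)  = {3, 4, 5, 2, 1}
∂A     = {3, 2, 1}

interior: largest open inside A is {4, 5} (from {}, {4}, {4, 5})
cl via duality: int({3, 2, 1}) = {}, so X∖{} = {3, 4, 5, 2, 1}
cl∖int = {3, 2, 1}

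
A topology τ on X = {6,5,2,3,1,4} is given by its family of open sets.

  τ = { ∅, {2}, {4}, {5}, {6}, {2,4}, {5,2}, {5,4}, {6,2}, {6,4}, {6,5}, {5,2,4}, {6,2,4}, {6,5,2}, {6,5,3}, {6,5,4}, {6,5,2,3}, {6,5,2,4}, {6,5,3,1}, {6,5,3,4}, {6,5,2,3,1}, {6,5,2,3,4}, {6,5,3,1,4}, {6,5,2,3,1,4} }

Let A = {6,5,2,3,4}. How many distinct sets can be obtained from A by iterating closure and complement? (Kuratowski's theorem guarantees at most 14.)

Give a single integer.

4

cl via duality: int({1}) = ∅, so X∖∅ = {6,5,2,3,1,4}
Write k for closure, c for complement:
  1. A     = {6,5,2,3,4}
  2. kA    = {6,5,2,3,1,4}
  3. cA    = {1}
  4. ckA   = ∅
applying k or c yields no new set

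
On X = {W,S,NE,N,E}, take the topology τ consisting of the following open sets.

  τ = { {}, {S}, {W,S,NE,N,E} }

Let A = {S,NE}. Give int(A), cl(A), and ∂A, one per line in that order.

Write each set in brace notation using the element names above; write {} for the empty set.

int(A) = {S}
cl(A)  = {W,S,NE,N,E}
∂A     = {W,NE,N,E}

U open, U⊆A: {}, {S}. int(A) = ⋃ = {S}
X∖A={W,N,E}, int(X∖A)={}, hence cl(A)={W,S,NE,N,E}
∂A: remove int from cl → {W,NE,N,E}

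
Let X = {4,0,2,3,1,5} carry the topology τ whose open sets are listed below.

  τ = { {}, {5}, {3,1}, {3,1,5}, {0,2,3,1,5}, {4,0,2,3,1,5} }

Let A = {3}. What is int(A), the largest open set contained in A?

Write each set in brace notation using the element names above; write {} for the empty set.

{}

opens ⊆ A: {}; union → int = {}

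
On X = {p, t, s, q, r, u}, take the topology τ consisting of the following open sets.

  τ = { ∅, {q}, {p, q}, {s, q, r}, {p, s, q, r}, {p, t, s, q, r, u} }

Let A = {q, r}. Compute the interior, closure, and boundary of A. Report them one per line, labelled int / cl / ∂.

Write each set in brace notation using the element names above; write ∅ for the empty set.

interior: largest open inside A is {q} (from ∅, {q})
cl via duality: int({p, t, s, u}) = ∅, so X∖∅ = {p, t, s, q, r, u}
cl∖int = {p, t, s, r, u}

int(A) = {q}
cl(A)  = {p, t, s, q, r, u}
∂A     = {p, t, s, r, u}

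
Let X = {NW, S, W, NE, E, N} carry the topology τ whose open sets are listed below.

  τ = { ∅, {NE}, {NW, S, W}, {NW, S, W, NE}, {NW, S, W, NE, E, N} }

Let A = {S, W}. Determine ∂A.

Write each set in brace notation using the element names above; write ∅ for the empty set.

{NW, S, W, E, N}

open subsets of A: ∅; so int(A) = ∅
closure: X∖int(X∖A) = X∖{NE} = {NW, S, W, E, N}
∂A = {NW, S, W, E, N} minus ∅ = {NW, S, W, E, N}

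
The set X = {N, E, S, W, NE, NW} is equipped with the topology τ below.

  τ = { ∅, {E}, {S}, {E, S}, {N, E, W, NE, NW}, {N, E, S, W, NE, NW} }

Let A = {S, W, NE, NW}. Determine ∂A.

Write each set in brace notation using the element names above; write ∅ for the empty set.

{N, W, NE, NW}

U open, U⊆A: ∅, {S}. int(A) = ⋃ = {S}
X∖A={N, E}, int(X∖A)={E}, hence cl(A)={N, S, W, NE, NW}
∂A: remove int from cl → {N, W, NE, NW}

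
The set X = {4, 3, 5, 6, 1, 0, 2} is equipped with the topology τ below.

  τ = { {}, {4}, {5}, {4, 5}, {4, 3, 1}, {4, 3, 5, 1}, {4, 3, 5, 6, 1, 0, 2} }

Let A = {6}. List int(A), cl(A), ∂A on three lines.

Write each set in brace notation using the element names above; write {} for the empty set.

int(A) = {}
cl(A)  = {6, 0, 2}
∂A     = {6, 0, 2}

open subsets of A: {}; so int(A) = {}
closure: X∖int(X∖A) = X∖{4, 3, 5, 1} = {6, 0, 2}
∂A = {6, 0, 2} minus {} = {6, 0, 2}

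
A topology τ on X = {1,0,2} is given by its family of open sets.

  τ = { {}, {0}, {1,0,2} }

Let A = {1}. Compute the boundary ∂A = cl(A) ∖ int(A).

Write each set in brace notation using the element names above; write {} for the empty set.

{1,2}

interior: largest open inside A is {} (from {})
cl via duality: int({0,2}) = {0}, so X∖{0} = {1,2}
cl∖int = {1,2}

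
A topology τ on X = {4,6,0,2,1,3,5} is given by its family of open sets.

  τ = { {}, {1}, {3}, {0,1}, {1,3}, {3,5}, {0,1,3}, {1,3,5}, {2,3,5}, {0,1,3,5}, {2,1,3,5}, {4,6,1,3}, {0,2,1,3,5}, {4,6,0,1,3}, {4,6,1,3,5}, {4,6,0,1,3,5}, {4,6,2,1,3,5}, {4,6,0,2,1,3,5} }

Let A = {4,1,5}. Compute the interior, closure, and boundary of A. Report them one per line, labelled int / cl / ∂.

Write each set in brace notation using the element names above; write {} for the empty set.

int(A) = {1}
cl(A)  = {4,6,0,2,1,5}
∂A     = {4,6,0,2,5}

interior: largest open inside A is {1} (from {}, {1})
cl via duality: int({6,0,2,3}) = {3}, so X∖{3} = {4,6,0,2,1,5}
cl∖int = {4,6,0,2,5}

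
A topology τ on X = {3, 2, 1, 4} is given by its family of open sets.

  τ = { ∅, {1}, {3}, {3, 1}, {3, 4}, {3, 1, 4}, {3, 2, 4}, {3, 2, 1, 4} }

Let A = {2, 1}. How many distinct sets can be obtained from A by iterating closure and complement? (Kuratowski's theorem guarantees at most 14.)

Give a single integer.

4

X∖A={3, 4}, int(X∖A)={3, 4}, hence cl(A)={2, 1}
Orbit (k=closure, c=complement):
  1. A     = {2, 1}
  2. cA    = {3, 4}
  3. kcA   = {3, 2, 4}
  4. ckcA  = {1}
(closed under both — stop)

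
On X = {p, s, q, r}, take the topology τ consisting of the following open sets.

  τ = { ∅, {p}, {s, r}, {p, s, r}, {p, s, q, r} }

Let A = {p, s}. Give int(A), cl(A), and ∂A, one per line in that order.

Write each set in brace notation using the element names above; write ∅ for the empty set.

open subsets of A: ∅, {p}; so int(A) = {p}
closure: X∖int(X∖A) = X∖∅ = {p, s, q, r}
∂A = {p, s, q, r} minus {p} = {s, q, r}

int(A) = {p}
cl(A)  = {p, s, q, r}
∂A     = {s, q, r}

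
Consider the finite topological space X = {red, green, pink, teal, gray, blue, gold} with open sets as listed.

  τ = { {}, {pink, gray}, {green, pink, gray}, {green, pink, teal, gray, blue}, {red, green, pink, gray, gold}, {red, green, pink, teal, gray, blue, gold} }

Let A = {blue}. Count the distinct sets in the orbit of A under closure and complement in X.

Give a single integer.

closure: X∖int(X∖A) = X∖{red, green, pink, gray, gold} = {teal, blue}
Let k=closure and c=complement:
  1. A     = {blue}
  2. kA    = {teal, blue}
  3. cA    = {red, green, pink, teal, gray, gold}
  4. ckA   = {red, green, pink, gray, gold}
  5. kcA   = {red, green, pink, teal, gray, blue, gold}
  6. ckcA  = {}
— saturated at 6

6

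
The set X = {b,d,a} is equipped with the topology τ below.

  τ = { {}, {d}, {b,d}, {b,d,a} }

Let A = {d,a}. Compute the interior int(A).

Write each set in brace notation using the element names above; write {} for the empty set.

open subsets of A: {}, {d}; so int(A) = {d}

{d}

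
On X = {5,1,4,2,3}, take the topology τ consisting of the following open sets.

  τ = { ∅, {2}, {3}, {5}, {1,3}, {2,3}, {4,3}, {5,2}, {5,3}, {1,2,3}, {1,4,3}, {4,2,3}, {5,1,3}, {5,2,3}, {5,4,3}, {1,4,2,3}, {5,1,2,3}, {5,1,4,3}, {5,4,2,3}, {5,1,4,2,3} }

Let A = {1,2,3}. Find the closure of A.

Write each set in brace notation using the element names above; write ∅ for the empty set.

closure: X∖int(X∖A) = X∖{5} = {1,4,2,3}

{1,4,2,3}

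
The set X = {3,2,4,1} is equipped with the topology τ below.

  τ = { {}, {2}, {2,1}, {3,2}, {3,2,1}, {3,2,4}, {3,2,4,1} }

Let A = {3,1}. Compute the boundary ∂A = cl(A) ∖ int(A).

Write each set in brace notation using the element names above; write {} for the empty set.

opens ⊆ A: {}; union → int = {}
complement {2,4}; its interior {2}; cl(A) = X∖{2} = {3,4,1}
boundary = {3,4,1} ∖ {} = {3,4,1}

{3,4,1}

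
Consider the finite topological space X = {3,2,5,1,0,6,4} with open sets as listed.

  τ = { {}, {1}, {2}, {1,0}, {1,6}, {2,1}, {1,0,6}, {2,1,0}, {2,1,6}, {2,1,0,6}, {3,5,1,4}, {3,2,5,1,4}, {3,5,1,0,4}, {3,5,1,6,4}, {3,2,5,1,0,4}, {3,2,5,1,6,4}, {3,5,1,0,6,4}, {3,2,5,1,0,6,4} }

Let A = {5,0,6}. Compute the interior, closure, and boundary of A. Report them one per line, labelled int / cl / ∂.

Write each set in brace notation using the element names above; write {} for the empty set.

int(A) = {}
cl(A)  = {3,5,0,6,4}
∂A     = {3,5,0,6,4}

open subsets of A: {}; so int(A) = {}
closure: X∖int(X∖A) = X∖{2,1} = {3,5,0,6,4}
∂A = {3,5,0,6,4} minus {} = {3,5,0,6,4}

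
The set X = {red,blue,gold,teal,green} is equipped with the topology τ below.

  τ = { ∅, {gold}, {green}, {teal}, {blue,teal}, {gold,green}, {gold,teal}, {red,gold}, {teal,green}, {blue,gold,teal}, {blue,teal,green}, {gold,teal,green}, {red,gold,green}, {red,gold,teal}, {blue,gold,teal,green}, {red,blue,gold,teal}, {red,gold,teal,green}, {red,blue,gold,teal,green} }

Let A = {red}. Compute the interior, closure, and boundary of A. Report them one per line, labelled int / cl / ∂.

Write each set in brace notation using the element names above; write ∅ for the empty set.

opens ⊆ A: ∅; union → int = ∅
complement {blue,gold,teal,green}; its interior {blue,gold,teal,green}; cl(A) = X∖{blue,gold,teal,green} = {red}
boundary = {red} ∖ ∅ = {red}

int(A) = ∅
cl(A)  = {red}
∂A     = {red}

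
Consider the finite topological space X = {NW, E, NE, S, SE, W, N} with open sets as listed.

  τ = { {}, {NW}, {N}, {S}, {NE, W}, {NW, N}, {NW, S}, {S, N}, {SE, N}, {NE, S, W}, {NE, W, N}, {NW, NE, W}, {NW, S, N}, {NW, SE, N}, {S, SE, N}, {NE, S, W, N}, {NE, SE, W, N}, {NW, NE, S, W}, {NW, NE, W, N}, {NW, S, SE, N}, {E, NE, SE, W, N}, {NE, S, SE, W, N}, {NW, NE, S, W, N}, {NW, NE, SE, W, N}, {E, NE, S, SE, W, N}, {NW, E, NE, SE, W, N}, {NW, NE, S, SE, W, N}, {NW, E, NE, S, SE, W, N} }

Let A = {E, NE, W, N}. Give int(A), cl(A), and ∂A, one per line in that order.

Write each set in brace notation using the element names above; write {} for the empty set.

interior: largest open inside A is {NE, W, N} (from {}, {N}, {NE, W}, {NE, W, N})
cl via duality: int({NW, S, SE}) = {NW, S}, so X∖{NW, S} = {E, NE, SE, W, N}
cl∖int = {E, SE}

int(A) = {NE, W, N}
cl(A)  = {E, NE, SE, W, N}
∂A     = {E, SE}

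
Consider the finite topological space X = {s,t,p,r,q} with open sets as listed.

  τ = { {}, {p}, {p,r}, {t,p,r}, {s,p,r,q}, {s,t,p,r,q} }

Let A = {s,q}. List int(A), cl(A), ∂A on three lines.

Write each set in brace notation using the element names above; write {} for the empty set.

int(A) = {}
cl(A)  = {s,q}
∂A     = {s,q}

open subsets of A: {}; so int(A) = {}
closure: X∖int(X∖A) = X∖{t,p,r} = {s,q}
∂A = {s,q} minus {} = {s,q}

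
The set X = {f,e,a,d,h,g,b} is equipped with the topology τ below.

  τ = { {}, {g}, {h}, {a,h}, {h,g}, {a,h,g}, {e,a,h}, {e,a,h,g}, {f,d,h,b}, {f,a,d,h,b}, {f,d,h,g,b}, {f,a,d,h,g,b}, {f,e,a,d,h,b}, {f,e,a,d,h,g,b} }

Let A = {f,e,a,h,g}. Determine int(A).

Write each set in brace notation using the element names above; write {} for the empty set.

{e,a,h,g}

opens ⊆ A: {}, {g}, {h}, {h,g}, {a,h}, {e,a,h}, {a,h,g}, {e,a,h,g}; union → int = {e,a,h,g}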